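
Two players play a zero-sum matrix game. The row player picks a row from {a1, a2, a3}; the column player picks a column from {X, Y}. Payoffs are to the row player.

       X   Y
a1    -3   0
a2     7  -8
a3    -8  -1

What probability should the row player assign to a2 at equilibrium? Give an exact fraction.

1/6

Row minima: a1 → -3, a2 → -8, a3 → -8; maximin = -3.
Column maxima: X → 7, Y → 0; minimax = 0.
-3 ≠ 0, so there is no saddle point; optimal play is mixed.
a3 is strictly dominated by a1, so the row player never plays it.
On the remaining 2×2 (a1, a2 vs X, Y):
Let the row player play a1 with probability p. Expected payoff against X: (-3)p + 7(1−p) = −10p + 7; against Y: 0p + (-8)(1−p) = 8p − 8.
Setting these equal: −10p + 7 = 8p − 8 ⇒ −18p = -15 ⇒ p = 5/6, and the value is (-10)·(5/6) + 7 = -4/3.
For the column player: with q = P(X), equating a1's and a2's payoffs gives −3q = 15q − 8 ⇒ q = 4/9.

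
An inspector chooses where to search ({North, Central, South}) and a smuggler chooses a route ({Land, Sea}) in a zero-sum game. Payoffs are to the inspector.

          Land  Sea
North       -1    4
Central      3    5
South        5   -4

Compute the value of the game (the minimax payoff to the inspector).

37/11

Row minima: North → -1, Central → 3, South → -4; maximin = 3.
Column maxima: Land → 5, Sea → 5; minimax = 5.
3 ≠ 5, so there is no saddle point; optimal play is mixed.
North is strictly dominated by Central, so the inspector never plays it.
On the remaining 2×2 (Central, South vs Land, Sea):
Let the inspector play Central with probability p. Expected payoff against Land: 3p + 5(1−p) = −2p + 5; against Sea: 5p + (-4)(1−p) = 9p − 4.
Setting these equal: −2p + 5 = 9p − 4 ⇒ −11p = -9 ⇒ p = 9/11, and the value is (-2)·(9/11) + 5 = 37/11.
For the smuggler: with q = P(Land), equating Central's and South's payoffs gives −2q + 5 = 9q − 4 ⇒ q = 9/11.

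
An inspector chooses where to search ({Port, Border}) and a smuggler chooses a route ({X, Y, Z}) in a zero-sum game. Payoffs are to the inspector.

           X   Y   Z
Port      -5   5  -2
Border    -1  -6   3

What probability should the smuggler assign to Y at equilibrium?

4/15

Row minima: Port → -5, Border → -6; maximin = -5.
Column maxima: X → -1, Y → 5, Z → 3; minimax = -1.
-5 ≠ -1, so there is no saddle point; optimal play is mixed.
Z is strictly dominated by X (it gives the inspector strictly more in every row), so the smuggler never plays it.
On the remaining 2×2 (Port, Border vs X, Y):
Let the inspector play Port with probability p. Expected payoff against X: (-5)p + (-1)(1−p) = −4p − 1; against Y: 5p + (-6)(1−p) = 11p − 6.
Setting these equal: −4p − 1 = 11p − 6 ⇒ −15p = -5 ⇒ p = 1/3, and the value is (-4)·(1/3) − 1 = -7/3.
For the smuggler: with q = P(X), equating Port's and Border's payoffs gives −10q + 5 = 5q − 6 ⇒ q = 11/15.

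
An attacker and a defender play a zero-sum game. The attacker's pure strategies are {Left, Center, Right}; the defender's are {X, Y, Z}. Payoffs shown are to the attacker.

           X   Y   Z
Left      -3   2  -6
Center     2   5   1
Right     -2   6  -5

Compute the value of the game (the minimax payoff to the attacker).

1

Row minima: Left → -6, Center → 1, Right → -5; maximin = 1.
Column maxima: X → 2, Y → 6, Z → 1; minimax = 1.
Since maximin = minimax = 1, there is a saddle point and the value is 1.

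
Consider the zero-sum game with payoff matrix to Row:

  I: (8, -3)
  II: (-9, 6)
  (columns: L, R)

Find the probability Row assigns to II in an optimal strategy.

11/26

Row minima: I → -3, II → -9; maximin = -3.
Column maxima: L → 8, R → 6; minimax = 6.
-3 ≠ 6, so there is no saddle point; optimal play is mixed.
Let Row play I with probability p. Expected payoff against L: 8p + (-9)(1−p) = 17p − 9; against R: (-3)p + 6(1−p) = −9p + 6.
Setting these equal: 17p − 9 = −9p + 6 ⇒ 26p = 15 ⇒ p = 15/26, and the value is (17)·(15/26) − 9 = 21/26.
For Column: with q = P(L), equating I's and II's payoffs gives 11q − 3 = −15q + 6 ⇒ q = 9/26.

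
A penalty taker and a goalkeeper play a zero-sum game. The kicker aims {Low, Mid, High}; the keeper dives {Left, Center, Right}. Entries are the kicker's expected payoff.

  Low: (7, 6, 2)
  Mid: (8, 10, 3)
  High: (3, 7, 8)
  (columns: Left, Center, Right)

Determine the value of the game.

11/2

Row minima: Low → 2, Mid → 3, High → 3; maximin = 3.
Column maxima: Left → 8, Center → 10, Right → 8; minimax = 8.
3 ≠ 8, so there is no saddle point; optimal play is mixed.
Low is strictly dominated by Mid, so the kicker never plays it.
With Low eliminated, Center is strictly dominated by Left (it gives the kicker strictly more in every remaining row), so the keeper never plays it.
On the remaining 2×2 (Mid, High vs Left, Right):
Let the kicker play Mid with probability p. Expected payoff against Left: 8p + 3(1−p) = 5p + 3; against Right: 3p + 8(1−p) = −5p + 8.
Setting these equal: 5p + 3 = −5p + 8 ⇒ 10p = 5 ⇒ p = 1/2, and the value is (5)·(1/2) + 3 = 11/2.
For the keeper: with q = P(Left), equating Mid's and High's payoffs gives 5q + 3 = −5q + 8 ⇒ q = 1/2.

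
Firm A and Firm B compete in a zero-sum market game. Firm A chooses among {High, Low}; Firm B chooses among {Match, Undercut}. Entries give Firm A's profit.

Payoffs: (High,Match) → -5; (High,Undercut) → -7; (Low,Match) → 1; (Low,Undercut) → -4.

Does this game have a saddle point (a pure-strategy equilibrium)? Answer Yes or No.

Yes

Row minima: High → -7, Low → -4; maximin = -4.
Column maxima: Match → 1, Undercut → -4; minimax = -4.
maximin = minimax = -4, so a saddle point exists.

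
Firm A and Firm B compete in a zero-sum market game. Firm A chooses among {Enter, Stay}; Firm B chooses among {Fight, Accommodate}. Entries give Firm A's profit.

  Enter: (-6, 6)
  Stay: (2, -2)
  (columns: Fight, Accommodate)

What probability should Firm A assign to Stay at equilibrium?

Row minima: Enter → -6, Stay → -2; maximin = -2.
Column maxima: Fight → 2, Accommodate → 6; minimax = 2.
-2 ≠ 2, so there is no saddle point; optimal play is mixed.
Let Firm A play Enter with probability p. Expected payoff against Fight: (-6)p + 2(1−p) = −8p + 2; against Accommodate: 6p + (-2)(1−p) = 8p − 2.
Setting these equal: −8p + 2 = 8p − 2 ⇒ −16p = -4 ⇒ p = 1/4, and the value is (-8)·(1/4) + 2 = 0.
For Firm B: with q = P(Fight), equating Enter's and Stay's payoffs gives −12q + 6 = 4q − 2 ⇒ q = 1/2.

3/4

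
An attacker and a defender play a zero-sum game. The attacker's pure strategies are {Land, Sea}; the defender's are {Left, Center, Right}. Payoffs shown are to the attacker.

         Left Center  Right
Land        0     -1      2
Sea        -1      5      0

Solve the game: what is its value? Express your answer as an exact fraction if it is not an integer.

-1/7

Row minima: Land → -1, Sea → -1; maximin = -1.
Column maxima: Left → 0, Center → 5, Right → 2; minimax = 0.
-1 ≠ 0, so there is no saddle point; optimal play is mixed.
Right is strictly dominated by Left (it gives the attacker strictly more in every row), so the defender never plays it.
On the remaining 2×2 (Land, Sea vs Left, Center):
Let the attacker play Land with probability p. Expected payoff against Left: 0p + (-1)(1−p) = p − 1; against Center: (-1)p + 5(1−p) = −6p + 5.
Setting these equal: p − 1 = −6p + 5 ⇒ 7p = 6 ⇒ p = 6/7, and the value is (1)·(6/7) − 1 = -1/7.
For the defender: with q = P(Left), equating Land's and Sea's payoffs gives q − 1 = −6q + 5 ⇒ q = 6/7.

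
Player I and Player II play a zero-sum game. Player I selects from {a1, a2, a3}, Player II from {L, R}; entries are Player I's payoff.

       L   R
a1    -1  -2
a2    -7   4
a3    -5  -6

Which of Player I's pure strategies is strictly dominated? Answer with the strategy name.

a1 gives a strictly higher payoff than a3 against every column: -1 > -5, -2 > -6.
So a3 is strictly dominated and Player I never plays it.

a3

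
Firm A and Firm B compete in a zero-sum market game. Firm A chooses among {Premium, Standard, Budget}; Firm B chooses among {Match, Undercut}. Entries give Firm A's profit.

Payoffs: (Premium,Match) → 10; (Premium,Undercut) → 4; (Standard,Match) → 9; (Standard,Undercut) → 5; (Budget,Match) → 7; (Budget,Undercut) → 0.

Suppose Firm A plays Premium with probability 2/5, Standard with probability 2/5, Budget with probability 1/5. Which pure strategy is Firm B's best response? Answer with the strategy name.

If Firm B plays Match, Firm A's expected payoff is (2/5)·10 + (2/5)·9 + (1/5)·7 = 9.
If Firm B plays Undercut, Firm A's expected payoff is (2/5)·4 + (2/5)·5 + (1/5)·0 = 18/5.
Firm B minimizes Firm A's payoff; the smallest is 18/5, so the best response is Undercut.

Undercut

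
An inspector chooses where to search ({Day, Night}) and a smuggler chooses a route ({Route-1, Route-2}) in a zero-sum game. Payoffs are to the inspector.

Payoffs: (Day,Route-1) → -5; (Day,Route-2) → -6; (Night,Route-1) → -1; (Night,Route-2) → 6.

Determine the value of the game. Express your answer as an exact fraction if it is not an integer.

-1

Row minima: Day → -6, Night → -1; maximin = -1.
Column maxima: Route-1 → -1, Route-2 → 6; minimax = -1.
Since maximin = minimax = -1, there is a saddle point and the value is -1.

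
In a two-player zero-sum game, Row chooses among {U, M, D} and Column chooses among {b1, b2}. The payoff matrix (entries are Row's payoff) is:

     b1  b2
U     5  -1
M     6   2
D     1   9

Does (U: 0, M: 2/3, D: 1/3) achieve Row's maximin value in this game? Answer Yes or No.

Against b1 this mix gives (2/3)·6 + (1/3)·1 = 13/3.
Against b2 this mix gives (2/3)·2 + (1/3)·9 = 13/3.
All of Column's active replies (b1, b2) yield 13/3, and no column does worse for Row. The mix makes Column indifferent and guarantees 13/3, so it is optimal.

Yes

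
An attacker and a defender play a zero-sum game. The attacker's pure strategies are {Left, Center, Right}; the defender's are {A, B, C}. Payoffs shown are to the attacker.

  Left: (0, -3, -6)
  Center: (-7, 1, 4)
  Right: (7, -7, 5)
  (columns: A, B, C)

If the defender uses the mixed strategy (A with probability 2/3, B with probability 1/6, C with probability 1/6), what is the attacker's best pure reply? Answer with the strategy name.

Right

Expected payoff of Left: (2/3)·0 + (1/6)·(-3) + (1/6)·(-6) = -3/2.
Expected payoff of Center: (2/3)·(-7) + (1/6)·1 + (1/6)·4 = -23/6.
Expected payoff of Right: (2/3)·7 + (1/6)·(-7) + (1/6)·5 = 13/3.
The largest is 13/3, so the attacker's best response is Right.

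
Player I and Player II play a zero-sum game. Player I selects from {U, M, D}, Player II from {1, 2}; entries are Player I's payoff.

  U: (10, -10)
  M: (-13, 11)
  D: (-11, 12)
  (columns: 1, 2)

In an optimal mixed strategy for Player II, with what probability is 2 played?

21/43

Row minima: U → -10, M → -13, D → -11; maximin = -10.
Column maxima: 1 → 10, 2 → 12; minimax = 10.
-10 ≠ 10, so there is no saddle point; optimal play is mixed.
M is strictly dominated by D, so Player I never plays it.
On the remaining 2×2 (U, D vs 1, 2):
Let Player I play U with probability p. Expected payoff against 1: 10p + (-11)(1−p) = 21p − 11; against 2: (-10)p + 12(1−p) = −22p + 12.
Setting these equal: 21p − 11 = −22p + 12 ⇒ 43p = 23 ⇒ p = 23/43, and the value is (21)·(23/43) − 11 = 10/43.
For Player II: with q = P(1), equating U's and D's payoffs gives 20q − 10 = −23q + 12 ⇒ q = 22/43.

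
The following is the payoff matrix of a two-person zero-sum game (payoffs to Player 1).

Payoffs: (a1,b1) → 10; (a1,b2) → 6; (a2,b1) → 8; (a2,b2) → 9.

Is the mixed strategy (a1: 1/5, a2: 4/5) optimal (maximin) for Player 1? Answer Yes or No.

Yes

Against b1 this mix gives (1/5)·10 + (4/5)·8 = 42/5.
Against b2 this mix gives (1/5)·6 + (4/5)·9 = 42/5.
All of Player 2's active replies (b1, b2) yield 42/5, and no column does worse for Player 1. The mix makes Player 2 indifferent and guarantees 42/5, so it is optimal.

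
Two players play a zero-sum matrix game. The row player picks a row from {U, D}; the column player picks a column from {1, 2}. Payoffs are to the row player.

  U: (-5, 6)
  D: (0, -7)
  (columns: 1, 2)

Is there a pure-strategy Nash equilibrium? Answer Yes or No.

No

Row minima: U → -5, D → -7; maximin = -5.
Column maxima: 1 → 0, 2 → 6; minimax = 0.
-5 ≠ 0, so no pure-strategy equilibrium exists.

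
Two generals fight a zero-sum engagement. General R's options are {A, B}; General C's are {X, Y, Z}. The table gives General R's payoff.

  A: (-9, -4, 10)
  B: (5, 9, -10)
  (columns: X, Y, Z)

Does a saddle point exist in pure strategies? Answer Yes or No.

No

Row minima: A → -9, B → -10; maximin = -9.
Column maxima: X → 5, Y → 9, Z → 10; minimax = 5.
-9 ≠ 5, so no pure-strategy equilibrium exists.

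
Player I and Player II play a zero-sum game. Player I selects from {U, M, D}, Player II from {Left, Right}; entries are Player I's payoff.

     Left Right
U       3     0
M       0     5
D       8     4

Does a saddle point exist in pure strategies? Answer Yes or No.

Row minima: U → 0, M → 0, D → 4; maximin = 4.
Column maxima: Left → 8, Right → 5; minimax = 5.
4 ≠ 5, so no pure-strategy equilibrium exists.

No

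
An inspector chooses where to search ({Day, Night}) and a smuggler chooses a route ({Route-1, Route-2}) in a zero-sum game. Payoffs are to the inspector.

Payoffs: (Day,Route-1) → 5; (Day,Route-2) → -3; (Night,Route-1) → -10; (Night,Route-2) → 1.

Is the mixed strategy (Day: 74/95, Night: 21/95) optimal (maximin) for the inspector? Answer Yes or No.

No

Against Route-1 this mix gives (74/95)·5 + (21/95)·(-10) = 32/19.
Against Route-2 this mix gives (74/95)·(-3) + (21/95)·1 = -201/95.
The smuggler will play Route-2, holding the inspector to -201/95. Shifting weight toward the row that does better against Route-2 would raise this floor (the equalizing mix achieves -25/19 against both Route-2 and Route-1), so the proposed strategy is not optimal.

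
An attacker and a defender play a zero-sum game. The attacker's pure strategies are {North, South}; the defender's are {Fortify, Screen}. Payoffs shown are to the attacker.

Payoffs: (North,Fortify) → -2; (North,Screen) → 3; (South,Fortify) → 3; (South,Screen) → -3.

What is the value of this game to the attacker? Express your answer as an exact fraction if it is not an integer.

Row minima: North → -2, South → -3; maximin = -2.
Column maxima: Fortify → 3, Screen → 3; minimax = 3.
-2 ≠ 3, so there is no saddle point; optimal play is mixed.
Let the attacker play North with probability p. Expected payoff against Fortify: (-2)p + 3(1−p) = −5p + 3; against Screen: 3p + (-3)(1−p) = 6p − 3.
Setting these equal: −5p + 3 = 6p − 3 ⇒ −11p = -6 ⇒ p = 6/11, and the value is (-5)·(6/11) + 3 = 3/11.
For the defender: with q = P(Fortify), equating North's and South's payoffs gives −5q + 3 = 6q − 3 ⇒ q = 6/11.

3/11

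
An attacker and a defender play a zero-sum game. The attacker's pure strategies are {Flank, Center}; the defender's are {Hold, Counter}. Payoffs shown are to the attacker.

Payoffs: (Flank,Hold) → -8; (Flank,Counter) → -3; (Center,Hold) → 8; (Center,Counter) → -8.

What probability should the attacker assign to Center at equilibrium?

5/21

Row minima: Flank → -8, Center → -8; maximin = -8.
Column maxima: Hold → 8, Counter → -3; minimax = -3.
-8 ≠ -3, so there is no saddle point; optimal play is mixed.
Let the attacker play Flank with probability p. Expected payoff against Hold: (-8)p + 8(1−p) = −16p + 8; against Counter: (-3)p + (-8)(1−p) = 5p − 8.
Setting these equal: −16p + 8 = 5p − 8 ⇒ −21p = -16 ⇒ p = 16/21, and the value is (-16)·(16/21) + 8 = -88/21.
For the defender: with q = P(Hold), equating Flank's and Center's payoffs gives −5q − 3 = 16q − 8 ⇒ q = 5/21.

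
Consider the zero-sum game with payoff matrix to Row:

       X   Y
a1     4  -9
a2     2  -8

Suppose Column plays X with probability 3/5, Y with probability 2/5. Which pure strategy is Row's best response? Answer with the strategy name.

Expected payoff of a1: (3/5)·4 + (2/5)·(-9) = -6/5.
Expected payoff of a2: (3/5)·2 + (2/5)·(-8) = -2.
The largest is -6/5, so Row's best response is a1.

a1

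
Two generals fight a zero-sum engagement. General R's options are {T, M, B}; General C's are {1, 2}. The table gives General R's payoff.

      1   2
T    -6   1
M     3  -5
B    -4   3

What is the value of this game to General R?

-11/15

Row minima: T → -6, M → -5, B → -4; maximin = -4.
Column maxima: 1 → 3, 2 → 3; minimax = 3.
-4 ≠ 3, so there is no saddle point; optimal play is mixed.
T is strictly dominated by B, so General R never plays it.
On the remaining 2×2 (M, B vs 1, 2):
Let General R play M with probability p. Expected payoff against 1: 3p + (-4)(1−p) = 7p − 4; against 2: (-5)p + 3(1−p) = −8p + 3.
Setting these equal: 7p − 4 = −8p + 3 ⇒ 15p = 7 ⇒ p = 7/15, and the value is (7)·(7/15) − 4 = -11/15.
For General C: with q = P(1), equating M's and B's payoffs gives 8q − 5 = −7q + 3 ⇒ q = 8/15.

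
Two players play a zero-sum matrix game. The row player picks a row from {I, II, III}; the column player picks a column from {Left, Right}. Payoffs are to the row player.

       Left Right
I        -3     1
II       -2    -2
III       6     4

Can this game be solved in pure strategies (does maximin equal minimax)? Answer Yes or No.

Row minima: I → -3, II → -2, III → 4; maximin = 4.
Column maxima: Left → 6, Right → 4; minimax = 4.
maximin = minimax = 4, so a saddle point exists.

Yes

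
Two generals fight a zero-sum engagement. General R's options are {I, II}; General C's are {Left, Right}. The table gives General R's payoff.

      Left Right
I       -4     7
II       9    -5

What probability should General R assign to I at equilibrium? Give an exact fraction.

14/25

Row minima: I → -4, II → -5; maximin = -4.
Column maxima: Left → 9, Right → 7; minimax = 7.
-4 ≠ 7, so there is no saddle point; optimal play is mixed.
Let General R play I with probability p. Expected payoff against Left: (-4)p + 9(1−p) = −13p + 9; against Right: 7p + (-5)(1−p) = 12p − 5.
Setting these equal: −13p + 9 = 12p − 5 ⇒ −25p = -14 ⇒ p = 14/25, and the value is (-13)·(14/25) + 9 = 43/25.
For General C: with q = P(Left), equating I's and II's payoffs gives −11q + 7 = 14q − 5 ⇒ q = 12/25.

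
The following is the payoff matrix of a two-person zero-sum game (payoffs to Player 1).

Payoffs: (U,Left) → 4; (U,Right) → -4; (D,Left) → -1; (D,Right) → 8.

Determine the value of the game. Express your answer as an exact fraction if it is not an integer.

Row minima: U → -4, D → -1; maximin = -1.
Column maxima: Left → 4, Right → 8; minimax = 4.
-1 ≠ 4, so there is no saddle point; optimal play is mixed.
Let Player 1 play U with probability p. Expected payoff against Left: 4p + (-1)(1−p) = 5p − 1; against Right: (-4)p + 8(1−p) = −12p + 8.
Setting these equal: 5p − 1 = −12p + 8 ⇒ 17p = 9 ⇒ p = 9/17, and the value is (5)·(9/17) − 1 = 28/17.
For Player 2: with q = P(Left), equating U's and D's payoffs gives 8q − 4 = −9q + 8 ⇒ q = 12/17.

28/17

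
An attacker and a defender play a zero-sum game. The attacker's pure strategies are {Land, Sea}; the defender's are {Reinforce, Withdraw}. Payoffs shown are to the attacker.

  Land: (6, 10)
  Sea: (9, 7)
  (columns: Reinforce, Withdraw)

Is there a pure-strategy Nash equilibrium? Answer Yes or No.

Row minima: Land → 6, Sea → 7; maximin = 7.
Column maxima: Reinforce → 9, Withdraw → 10; minimax = 9.
7 ≠ 9, so no pure-strategy equilibrium exists.

No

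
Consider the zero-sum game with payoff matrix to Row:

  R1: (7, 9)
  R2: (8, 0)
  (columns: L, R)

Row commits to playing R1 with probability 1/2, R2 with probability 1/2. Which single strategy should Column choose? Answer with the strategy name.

R

If Column plays L, Row's expected payoff is (1/2)·7 + (1/2)·8 = 15/2.
If Column plays R, Row's expected payoff is (1/2)·9 + (1/2)·0 = 9/2.
Column minimizes Row's payoff; the smallest is 9/2, so the best response is R.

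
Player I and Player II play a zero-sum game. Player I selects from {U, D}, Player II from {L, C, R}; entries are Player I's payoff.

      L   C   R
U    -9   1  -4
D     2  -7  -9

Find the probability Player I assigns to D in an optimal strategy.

Row minima: U → -9, D → -9; maximin = -9.
Column maxima: L → 2, C → 1, R → -4; minimax = -4.
-9 ≠ -4, so there is no saddle point; optimal play is mixed.
C is strictly dominated by R (it gives Player I strictly more in every row), so Player II never plays it.
On the remaining 2×2 (U, D vs L, R):
Let Player I play U with probability p. Expected payoff against L: (-9)p + 2(1−p) = −11p + 2; against R: (-4)p + (-9)(1−p) = 5p − 9.
Setting these equal: −11p + 2 = 5p − 9 ⇒ −16p = -11 ⇒ p = 11/16, and the value is (-11)·(11/16) + 2 = -89/16.
For Player II: with q = P(L), equating U's and D's payoffs gives −5q − 4 = 11q − 9 ⇒ q = 5/16.

5/16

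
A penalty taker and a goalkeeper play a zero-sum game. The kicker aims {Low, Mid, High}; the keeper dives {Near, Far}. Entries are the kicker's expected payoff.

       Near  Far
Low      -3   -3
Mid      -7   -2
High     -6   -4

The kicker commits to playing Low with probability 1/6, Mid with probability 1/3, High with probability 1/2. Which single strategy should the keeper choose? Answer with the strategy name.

If the keeper plays Near, the kicker's expected payoff is (1/6)·(-3) + (1/3)·(-7) + (1/2)·(-6) = -35/6.
If the keeper plays Far, the kicker's expected payoff is (1/6)·(-3) + (1/3)·(-2) + (1/2)·(-4) = -19/6.
The keeper minimizes the kicker's payoff; the smallest is -35/6, so the best response is Near.

Near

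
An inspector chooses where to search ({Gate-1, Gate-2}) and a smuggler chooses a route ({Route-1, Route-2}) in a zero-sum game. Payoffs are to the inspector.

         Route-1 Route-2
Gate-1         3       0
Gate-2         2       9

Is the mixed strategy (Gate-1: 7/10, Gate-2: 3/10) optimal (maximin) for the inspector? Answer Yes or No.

Against Route-1 this mix gives (7/10)·3 + (3/10)·2 = 27/10.
Against Route-2 this mix gives (7/10)·0 + (3/10)·9 = 27/10.
All of the smuggler's active replies (Route-1, Route-2) yield 27/10, and no column does worse for the inspector. The mix makes the smuggler indifferent and guarantees 27/10, so it is optimal.

Yes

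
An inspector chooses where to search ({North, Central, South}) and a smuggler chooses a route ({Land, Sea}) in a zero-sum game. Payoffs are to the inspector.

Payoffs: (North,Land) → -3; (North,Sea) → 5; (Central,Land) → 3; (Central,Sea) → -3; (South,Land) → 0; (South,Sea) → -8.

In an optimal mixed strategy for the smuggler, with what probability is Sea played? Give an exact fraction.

Row minima: North → -3, Central → -3, South → -8; maximin = -3.
Column maxima: Land → 3, Sea → 5; minimax = 3.
-3 ≠ 3, so there is no saddle point; optimal play is mixed.
South is strictly dominated by Central, so the inspector never plays it.
On the remaining 2×2 (North, Central vs Land, Sea):
Let the inspector play North with probability p. Expected payoff against Land: (-3)p + 3(1−p) = −6p + 3; against Sea: 5p + (-3)(1−p) = 8p − 3.
Setting these equal: −6p + 3 = 8p − 3 ⇒ −14p = -6 ⇒ p = 3/7, and the value is (-6)·(3/7) + 3 = 3/7.
For the smuggler: with q = P(Land), equating North's and Central's payoffs gives −8q + 5 = 6q − 3 ⇒ q = 4/7.

3/7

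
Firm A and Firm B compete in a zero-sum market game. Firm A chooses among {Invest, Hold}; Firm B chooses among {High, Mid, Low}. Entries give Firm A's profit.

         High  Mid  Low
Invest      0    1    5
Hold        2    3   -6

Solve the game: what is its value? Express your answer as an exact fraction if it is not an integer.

10/13

Row minima: Invest → 0, Hold → -6; maximin = 0.
Column maxima: High → 2, Mid → 3, Low → 5; minimax = 2.
0 ≠ 2, so there is no saddle point; optimal play is mixed.
Mid is strictly dominated by High (it gives Firm A strictly more in every row), so Firm B never plays it.
On the remaining 2×2 (Invest, Hold vs High, Low):
Let Firm A play Invest with probability p. Expected payoff against High: 0p + 2(1−p) = −2p + 2; against Low: 5p + (-6)(1−p) = 11p − 6.
Setting these equal: −2p + 2 = 11p − 6 ⇒ −13p = -8 ⇒ p = 8/13, and the value is (-2)·(8/13) + 2 = 10/13.
For Firm B: with q = P(High), equating Invest's and Hold's payoffs gives −5q + 5 = 8q − 6 ⇒ q = 11/13.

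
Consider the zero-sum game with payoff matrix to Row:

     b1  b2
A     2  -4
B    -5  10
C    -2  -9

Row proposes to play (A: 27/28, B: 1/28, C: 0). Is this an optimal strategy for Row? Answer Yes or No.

No

Against b1 this mix gives (27/28)·2 + (1/28)·(-5) = 7/4.
Against b2 this mix gives (27/28)·(-4) + (1/28)·10 = -7/2.
Column will play b2, holding Row to -7/2. Shifting weight toward the row that does better against b2 would raise this floor (the equalizing mix achieves 0 against both b2 and b1), so the proposed strategy is not optimal.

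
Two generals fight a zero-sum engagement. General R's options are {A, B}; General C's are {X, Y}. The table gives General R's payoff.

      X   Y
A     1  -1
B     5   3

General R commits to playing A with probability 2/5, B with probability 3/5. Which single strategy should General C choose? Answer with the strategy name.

Y

If General C plays X, General R's expected payoff is (2/5)·1 + (3/5)·5 = 17/5.
If General C plays Y, General R's expected payoff is (2/5)·(-1) + (3/5)·3 = 7/5.
General C minimizes General R's payoff; the smallest is 7/5, so the best response is Y.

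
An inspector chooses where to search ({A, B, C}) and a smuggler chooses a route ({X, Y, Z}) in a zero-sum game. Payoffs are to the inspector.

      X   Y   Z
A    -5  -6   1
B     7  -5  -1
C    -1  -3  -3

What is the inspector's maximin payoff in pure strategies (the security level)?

-3

Row minima: A → -6, B → -5, C → -3.
The best of these is -3.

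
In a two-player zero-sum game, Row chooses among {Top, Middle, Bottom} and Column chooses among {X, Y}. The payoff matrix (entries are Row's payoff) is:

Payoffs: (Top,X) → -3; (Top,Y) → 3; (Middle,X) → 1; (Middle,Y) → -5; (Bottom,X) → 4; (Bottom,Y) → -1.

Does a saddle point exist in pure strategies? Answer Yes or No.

Row minima: Top → -3, Middle → -5, Bottom → -1; maximin = -1.
Column maxima: X → 4, Y → 3; minimax = 3.
-1 ≠ 3, so no pure-strategy equilibrium exists.

No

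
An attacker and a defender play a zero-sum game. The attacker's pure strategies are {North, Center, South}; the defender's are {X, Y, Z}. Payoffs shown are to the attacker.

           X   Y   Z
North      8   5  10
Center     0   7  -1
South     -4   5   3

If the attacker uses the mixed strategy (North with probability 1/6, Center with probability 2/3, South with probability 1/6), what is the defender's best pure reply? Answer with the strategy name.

If the defender plays X, the attacker's expected payoff is (1/6)·8 + (2/3)·0 + (1/6)·(-4) = 2/3.
If the defender plays Y, the attacker's expected payoff is (1/6)·5 + (2/3)·7 + (1/6)·5 = 19/3.
If the defender plays Z, the attacker's expected payoff is (1/6)·10 + (2/3)·(-1) + (1/6)·3 = 3/2.
The defender minimizes the attacker's payoff; the smallest is 2/3, so the best response is X.

X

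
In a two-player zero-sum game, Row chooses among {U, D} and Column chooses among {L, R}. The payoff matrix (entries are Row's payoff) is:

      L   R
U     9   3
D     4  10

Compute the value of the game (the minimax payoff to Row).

Row minima: U → 3, D → 4; maximin = 4.
Column maxima: L → 9, R → 10; minimax = 9.
4 ≠ 9, so there is no saddle point; optimal play is mixed.
Let Row play U with probability p. Expected payoff against L: 9p + 4(1−p) = 5p + 4; against R: 3p + 10(1−p) = −7p + 10.
Setting these equal: 5p + 4 = −7p + 10 ⇒ 12p = 6 ⇒ p = 1/2, and the value is (5)·(1/2) + 4 = 13/2.
For Column: with q = P(L), equating U's and D's payoffs gives 6q + 3 = −6q + 10 ⇒ q = 7/12.

13/2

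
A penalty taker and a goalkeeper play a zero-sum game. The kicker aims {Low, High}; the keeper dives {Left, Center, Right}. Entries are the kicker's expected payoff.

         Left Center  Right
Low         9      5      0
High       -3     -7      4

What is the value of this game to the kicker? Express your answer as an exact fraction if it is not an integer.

5/4

Row minima: Low → 0, High → -7; maximin = 0.
Column maxima: Left → 9, Center → 5, Right → 4; minimax = 4.
0 ≠ 4, so there is no saddle point; optimal play is mixed.
Left is strictly dominated by Center (it gives the kicker strictly more in every row), so the keeper never plays it.
On the remaining 2×2 (Low, High vs Center, Right):
Let the kicker play Low with probability p. Expected payoff against Center: 5p + (-7)(1−p) = 12p − 7; against Right: 0p + 4(1−p) = −4p + 4.
Setting these equal: 12p − 7 = −4p + 4 ⇒ 16p = 11 ⇒ p = 11/16, and the value is (12)·(11/16) − 7 = 5/4.
For the keeper: with q = P(Center), equating Low's and High's payoffs gives 5q = −11q + 4 ⇒ q = 1/4.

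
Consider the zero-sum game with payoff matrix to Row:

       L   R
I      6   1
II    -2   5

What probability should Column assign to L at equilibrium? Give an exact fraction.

Row minima: I → 1, II → -2; maximin = 1.
Column maxima: L → 6, R → 5; minimax = 5.
1 ≠ 5, so there is no saddle point; optimal play is mixed.
Let Row play I with probability p. Expected payoff against L: 6p + (-2)(1−p) = 8p − 2; against R: 1p + 5(1−p) = −4p + 5.
Setting these equal: 8p − 2 = −4p + 5 ⇒ 12p = 7 ⇒ p = 7/12, and the value is (8)·(7/12) − 2 = 8/3.
For Column: with q = P(L), equating I's and II's payoffs gives 5q + 1 = −7q + 5 ⇒ q = 1/3.

1/3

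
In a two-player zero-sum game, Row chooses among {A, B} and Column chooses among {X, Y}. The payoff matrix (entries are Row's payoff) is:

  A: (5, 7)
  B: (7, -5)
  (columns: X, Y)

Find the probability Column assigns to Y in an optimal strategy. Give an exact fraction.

Row minima: A → 5, B → -5; maximin = 5.
Column maxima: X → 7, Y → 7; minimax = 7.
5 ≠ 7, so there is no saddle point; optimal play is mixed.
Let Row play A with probability p. Expected payoff against X: 5p + 7(1−p) = −2p + 7; against Y: 7p + (-5)(1−p) = 12p − 5.
Setting these equal: −2p + 7 = 12p − 5 ⇒ −14p = -12 ⇒ p = 6/7, and the value is (-2)·(6/7) + 7 = 37/7.
For Column: with q = P(X), equating A's and B's payoffs gives −2q + 7 = 12q − 5 ⇒ q = 6/7.

1/7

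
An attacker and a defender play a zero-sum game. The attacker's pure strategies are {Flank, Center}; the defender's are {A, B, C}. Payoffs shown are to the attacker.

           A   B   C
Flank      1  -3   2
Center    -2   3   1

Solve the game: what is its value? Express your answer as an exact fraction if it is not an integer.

-1/3

Row minima: Flank → -3, Center → -2; maximin = -2.
Column maxima: A → 1, B → 3, C → 2; minimax = 1.
-2 ≠ 1, so there is no saddle point; optimal play is mixed.
C is strictly dominated by A (it gives the attacker strictly more in every row), so the defender never plays it.
On the remaining 2×2 (Flank, Center vs A, B):
Let the attacker play Flank with probability p. Expected payoff against A: 1p + (-2)(1−p) = 3p − 2; against B: (-3)p + 3(1−p) = −6p + 3.
Setting these equal: 3p − 2 = −6p + 3 ⇒ 9p = 5 ⇒ p = 5/9, and the value is (3)·(5/9) − 2 = -1/3.
For the defender: with q = P(A), equating Flank's and Center's payoffs gives 4q − 3 = −5q + 3 ⇒ q = 2/3.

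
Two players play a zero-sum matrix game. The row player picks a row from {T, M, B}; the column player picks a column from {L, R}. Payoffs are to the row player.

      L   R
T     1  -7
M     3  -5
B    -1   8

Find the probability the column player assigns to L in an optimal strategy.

Row minima: T → -7, M → -5, B → -1; maximin = -1.
Column maxima: L → 3, R → 8; minimax = 3.
-1 ≠ 3, so there is no saddle point; optimal play is mixed.
T is strictly dominated by M, so the row player never plays it.
On the remaining 2×2 (M, B vs L, R):
Let the row player play M with probability p. Expected payoff against L: 3p + (-1)(1−p) = 4p − 1; against R: (-5)p + 8(1−p) = −13p + 8.
Setting these equal: 4p − 1 = −13p + 8 ⇒ 17p = 9 ⇒ p = 9/17, and the value is (4)·(9/17) − 1 = 19/17.
For the column player: with q = P(L), equating M's and B's payoffs gives 8q − 5 = −9q + 8 ⇒ q = 13/17.

13/17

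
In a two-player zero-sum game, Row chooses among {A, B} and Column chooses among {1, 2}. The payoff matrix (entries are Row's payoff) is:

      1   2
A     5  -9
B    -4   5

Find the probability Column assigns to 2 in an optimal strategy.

9/23

Row minima: A → -9, B → -4; maximin = -4.
Column maxima: 1 → 5, 2 → 5; minimax = 5.
-4 ≠ 5, so there is no saddle point; optimal play is mixed.
Let Row play A with probability p. Expected payoff against 1: 5p + (-4)(1−p) = 9p − 4; against 2: (-9)p + 5(1−p) = −14p + 5.
Setting these equal: 9p − 4 = −14p + 5 ⇒ 23p = 9 ⇒ p = 9/23, and the value is (9)·(9/23) − 4 = -11/23.
For Column: with q = P(1), equating A's and B's payoffs gives 14q − 9 = −9q + 5 ⇒ q = 14/23.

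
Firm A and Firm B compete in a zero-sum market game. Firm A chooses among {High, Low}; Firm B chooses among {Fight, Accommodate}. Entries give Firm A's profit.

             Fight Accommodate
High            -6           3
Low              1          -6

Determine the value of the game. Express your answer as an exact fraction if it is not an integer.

Row minima: High → -6, Low → -6; maximin = -6.
Column maxima: Fight → 1, Accommodate → 3; minimax = 1.
-6 ≠ 1, so there is no saddle point; optimal play is mixed.
Let Firm A play High with probability p. Expected payoff against Fight: (-6)p + 1(1−p) = −7p + 1; against Accommodate: 3p + (-6)(1−p) = 9p − 6.
Setting these equal: −7p + 1 = 9p − 6 ⇒ −16p = -7 ⇒ p = 7/16, and the value is (-7)·(7/16) + 1 = -33/16.
For Firm B: with q = P(Fight), equating High's and Low's payoffs gives −9q + 3 = 7q − 6 ⇒ q = 9/16.

-33/16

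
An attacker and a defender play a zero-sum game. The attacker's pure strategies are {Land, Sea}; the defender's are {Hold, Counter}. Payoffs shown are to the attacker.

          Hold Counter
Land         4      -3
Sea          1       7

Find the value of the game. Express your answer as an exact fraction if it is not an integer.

31/13

Row minima: Land → -3, Sea → 1; maximin = 1.
Column maxima: Hold → 4, Counter → 7; minimax = 4.
1 ≠ 4, so there is no saddle point; optimal play is mixed.
Let the attacker play Land with probability p. Expected payoff against Hold: 4p + 1(1−p) = 3p + 1; against Counter: (-3)p + 7(1−p) = −10p + 7.
Setting these equal: 3p + 1 = −10p + 7 ⇒ 13p = 6 ⇒ p = 6/13, and the value is (3)·(6/13) + 1 = 31/13.
For the defender: with q = P(Hold), equating Land's and Sea's payoffs gives 7q − 3 = −6q + 7 ⇒ q = 10/13.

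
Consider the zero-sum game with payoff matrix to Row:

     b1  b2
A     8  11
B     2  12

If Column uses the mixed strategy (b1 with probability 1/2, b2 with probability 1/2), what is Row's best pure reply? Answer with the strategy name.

A

Expected payoff of A: (1/2)·8 + (1/2)·11 = 19/2.
Expected payoff of B: (1/2)·2 + (1/2)·12 = 7.
The largest is 19/2, so Row's best response is A.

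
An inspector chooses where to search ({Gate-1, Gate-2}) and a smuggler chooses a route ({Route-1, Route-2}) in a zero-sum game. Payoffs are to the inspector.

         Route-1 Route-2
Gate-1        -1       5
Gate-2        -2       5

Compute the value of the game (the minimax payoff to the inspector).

Row minima: Gate-1 → -1, Gate-2 → -2; maximin = -1.
Column maxima: Route-1 → -1, Route-2 → 5; minimax = -1.
Since maximin = minimax = -1, there is a saddle point and the value is -1.

-1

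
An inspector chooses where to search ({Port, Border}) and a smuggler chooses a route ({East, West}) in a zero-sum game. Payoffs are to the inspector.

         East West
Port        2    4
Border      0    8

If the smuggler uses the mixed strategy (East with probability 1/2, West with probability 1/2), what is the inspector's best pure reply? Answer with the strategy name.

Expected payoff of Port: (1/2)·2 + (1/2)·4 = 3.
Expected payoff of Border: (1/2)·0 + (1/2)·8 = 4.
The largest is 4, so the inspector's best response is Border.

Border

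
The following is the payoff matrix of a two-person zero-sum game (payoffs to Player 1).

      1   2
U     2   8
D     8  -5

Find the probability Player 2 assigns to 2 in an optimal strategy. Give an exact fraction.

6/19

Row minima: U → 2, D → -5; maximin = 2.
Column maxima: 1 → 8, 2 → 8; minimax = 8.
2 ≠ 8, so there is no saddle point; optimal play is mixed.
Let Player 1 play U with probability p. Expected payoff against 1: 2p + 8(1−p) = −6p + 8; against 2: 8p + (-5)(1−p) = 13p − 5.
Setting these equal: −6p + 8 = 13p − 5 ⇒ −19p = -13 ⇒ p = 13/19, and the value is (-6)·(13/19) + 8 = 74/19.
For Player 2: with q = P(1), equating U's and D's payoffs gives −6q + 8 = 13q − 5 ⇒ q = 13/19.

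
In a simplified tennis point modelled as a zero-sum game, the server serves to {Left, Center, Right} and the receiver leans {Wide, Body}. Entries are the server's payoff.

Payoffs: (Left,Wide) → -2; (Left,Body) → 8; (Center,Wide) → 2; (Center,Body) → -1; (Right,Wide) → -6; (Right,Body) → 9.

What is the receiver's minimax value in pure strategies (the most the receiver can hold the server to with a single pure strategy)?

Column maxima: Wide → 2, Body → 9.
The smallest of these is 2.

2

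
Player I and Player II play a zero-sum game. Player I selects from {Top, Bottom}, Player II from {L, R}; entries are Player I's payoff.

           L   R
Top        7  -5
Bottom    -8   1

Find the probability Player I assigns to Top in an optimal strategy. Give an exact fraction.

3/7

Row minima: Top → -5, Bottom → -8; maximin = -5.
Column maxima: L → 7, R → 1; minimax = 1.
-5 ≠ 1, so there is no saddle point; optimal play is mixed.
Let Player I play Top with probability p. Expected payoff against L: 7p + (-8)(1−p) = 15p − 8; against R: (-5)p + 1(1−p) = −6p + 1.
Setting these equal: 15p − 8 = −6p + 1 ⇒ 21p = 9 ⇒ p = 3/7, and the value is (15)·(3/7) − 8 = -11/7.
For Player II: with q = P(L), equating Top's and Bottom's payoffs gives 12q − 5 = −9q + 1 ⇒ q = 2/7.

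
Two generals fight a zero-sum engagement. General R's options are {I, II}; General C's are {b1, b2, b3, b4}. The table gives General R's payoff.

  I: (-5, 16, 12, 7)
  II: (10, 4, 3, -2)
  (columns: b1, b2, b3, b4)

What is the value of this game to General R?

Row minima: I → -5, II → -2; maximin = -2.
Column maxima: b1 → 10, b2 → 16, b3 → 12, b4 → 7; minimax = 7.
-2 ≠ 7, so there is no saddle point; optimal play is mixed.
b2 is strictly dominated by b3 (it gives General R strictly more in every row), so General C never plays it.
b3 is strictly dominated by b4 (it gives General R strictly more in every row), so General C never plays it.
On the remaining 2×2 (I, II vs b1, b4):
Let General R play I with probability p. Expected payoff against b1: (-5)p + 10(1−p) = −15p + 10; against b4: 7p + (-2)(1−p) = 9p − 2.
Setting these equal: −15p + 10 = 9p − 2 ⇒ −24p = -12 ⇒ p = 1/2, and the value is (-15)·(1/2) + 10 = 5/2.
For General C: with q = P(b1), equating I's and II's payoffs gives −12q + 7 = 12q − 2 ⇒ q = 3/8.

5/2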